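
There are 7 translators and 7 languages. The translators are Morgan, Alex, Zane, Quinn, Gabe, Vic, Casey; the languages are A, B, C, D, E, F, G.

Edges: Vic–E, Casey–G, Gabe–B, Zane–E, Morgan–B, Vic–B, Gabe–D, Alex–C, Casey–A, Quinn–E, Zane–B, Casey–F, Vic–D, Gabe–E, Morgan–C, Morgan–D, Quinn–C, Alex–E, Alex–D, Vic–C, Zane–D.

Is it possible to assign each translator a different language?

The set {Morgan, Alex, Zane, Quinn, Gabe, Vic} has only 4 neighbours ({B, C, D, E}), so by Hall's theorem at most 5 of the 7 translators can be matched.
Hence no matching covers every translator.

No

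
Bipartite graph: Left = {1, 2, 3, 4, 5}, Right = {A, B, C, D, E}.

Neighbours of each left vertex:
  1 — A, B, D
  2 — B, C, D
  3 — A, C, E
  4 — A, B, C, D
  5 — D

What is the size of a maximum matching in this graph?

For example, pair 1→B, 2→C, 3→E, 4→A, 5→D.
All 5 left vertices are matched, so no larger matching exists.

5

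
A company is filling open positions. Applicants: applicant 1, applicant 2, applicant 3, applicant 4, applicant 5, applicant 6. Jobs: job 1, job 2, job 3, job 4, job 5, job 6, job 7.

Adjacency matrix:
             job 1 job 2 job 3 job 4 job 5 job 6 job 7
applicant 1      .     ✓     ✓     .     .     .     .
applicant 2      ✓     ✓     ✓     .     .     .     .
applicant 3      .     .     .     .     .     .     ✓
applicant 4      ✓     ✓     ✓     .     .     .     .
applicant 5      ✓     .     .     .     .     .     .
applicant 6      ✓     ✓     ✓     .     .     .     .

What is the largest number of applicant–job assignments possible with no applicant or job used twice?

4

For example, pair applicant 1–job 3, applicant 2–job 1, applicant 3–job 7, applicant 4–job 2.
The set {applicant 1, applicant 2, applicant 4, applicant 5, applicant 6} has only 3 neighbours ({job 1, job 2, job 3}), so by Hall's theorem at most 4 of the 6 applicants can be matched.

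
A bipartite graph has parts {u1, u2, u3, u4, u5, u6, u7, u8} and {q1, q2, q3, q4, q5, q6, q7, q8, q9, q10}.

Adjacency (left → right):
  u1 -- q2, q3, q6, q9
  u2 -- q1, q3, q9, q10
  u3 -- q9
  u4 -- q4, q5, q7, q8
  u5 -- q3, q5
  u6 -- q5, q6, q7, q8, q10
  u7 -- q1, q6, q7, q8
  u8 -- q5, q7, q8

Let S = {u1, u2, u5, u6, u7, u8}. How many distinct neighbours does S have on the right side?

9

The union of neighbours of {u1, u2, u5, u6, u7, u8} is {q1, q2, q3, q5, q6, q7, q8, q9, q10}, which has 9 elements.
Since |N(S)| = 9 ≥ |S| = 6, Hall's condition holds for this subset.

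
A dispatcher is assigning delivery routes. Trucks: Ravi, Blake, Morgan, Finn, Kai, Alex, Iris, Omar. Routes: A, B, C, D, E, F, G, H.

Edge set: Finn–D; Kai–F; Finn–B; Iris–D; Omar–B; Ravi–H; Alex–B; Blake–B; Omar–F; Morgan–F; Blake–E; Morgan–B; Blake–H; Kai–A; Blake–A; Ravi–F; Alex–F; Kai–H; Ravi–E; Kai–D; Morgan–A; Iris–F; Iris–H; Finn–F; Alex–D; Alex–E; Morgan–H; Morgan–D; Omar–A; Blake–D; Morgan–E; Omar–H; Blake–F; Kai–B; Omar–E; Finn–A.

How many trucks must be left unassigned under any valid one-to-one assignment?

2

A valid assignment of size 6: Ravi-H, Blake-A, Morgan-E, Finn-F, Kai-D, Alex-B.
The set {Ravi, Blake, Morgan, Finn, Kai, Alex, Iris, Omar} has only 6 neighbours ({A, B, D, E, F, H}), so by Hall's theorem at most 6 of the 8 trucks can be matched.
That matches 6 of the 8, leaving 2 unmatched; no matching can do better.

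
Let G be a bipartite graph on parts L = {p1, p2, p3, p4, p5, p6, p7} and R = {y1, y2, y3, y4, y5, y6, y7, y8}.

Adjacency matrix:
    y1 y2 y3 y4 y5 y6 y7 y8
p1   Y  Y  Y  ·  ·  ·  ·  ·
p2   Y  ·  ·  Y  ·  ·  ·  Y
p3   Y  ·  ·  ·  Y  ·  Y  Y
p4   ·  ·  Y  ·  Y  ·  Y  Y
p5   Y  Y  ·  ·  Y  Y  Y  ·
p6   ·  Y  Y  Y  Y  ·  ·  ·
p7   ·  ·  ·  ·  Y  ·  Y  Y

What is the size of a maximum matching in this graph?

7

For example, pair p1-y1, p2-y4, p3-y7, p4-y3, p5-y6, p6-y2, p7-y8.
This saturates every left vertex, so 7 is the maximum.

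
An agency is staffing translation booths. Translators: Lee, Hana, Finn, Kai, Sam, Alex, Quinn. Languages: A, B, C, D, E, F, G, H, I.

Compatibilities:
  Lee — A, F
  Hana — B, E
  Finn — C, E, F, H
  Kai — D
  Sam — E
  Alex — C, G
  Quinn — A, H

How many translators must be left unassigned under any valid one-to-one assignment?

One maximum matching: Lee–F, Hana–B, Finn–C, Kai–D, Sam–E, Alex–G, Quinn–H.
All 7 translators are matched, so no larger matching exists.
That matches 7 of the 7, leaving 0 unmatched; no matching can do better.

0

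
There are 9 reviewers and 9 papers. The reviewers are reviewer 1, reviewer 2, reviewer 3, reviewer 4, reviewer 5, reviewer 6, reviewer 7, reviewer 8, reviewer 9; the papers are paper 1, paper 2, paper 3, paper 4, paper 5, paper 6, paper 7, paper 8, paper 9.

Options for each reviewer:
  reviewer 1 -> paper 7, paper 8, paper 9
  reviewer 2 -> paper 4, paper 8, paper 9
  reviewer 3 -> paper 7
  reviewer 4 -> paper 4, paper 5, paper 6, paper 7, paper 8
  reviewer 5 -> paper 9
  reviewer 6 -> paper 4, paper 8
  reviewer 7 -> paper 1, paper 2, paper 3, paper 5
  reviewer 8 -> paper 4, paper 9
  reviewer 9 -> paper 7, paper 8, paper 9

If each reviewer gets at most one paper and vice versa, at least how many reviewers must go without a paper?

For example, pair reviewer 1-paper 8, reviewer 2-paper 4, reviewer 3-paper 7, reviewer 4-paper 6, reviewer 5-paper 9, reviewer 7-paper 1.
The set {reviewer 1, reviewer 2, reviewer 3, reviewer 5, reviewer 6, reviewer 8, reviewer 9} has only 4 neighbours ({paper 4, paper 7, paper 8, paper 9}), so by Hall's theorem at most 6 of the 9 reviewers can be matched.
That matches 6 of the 9, leaving 3 unmatched; no matching can do better.

3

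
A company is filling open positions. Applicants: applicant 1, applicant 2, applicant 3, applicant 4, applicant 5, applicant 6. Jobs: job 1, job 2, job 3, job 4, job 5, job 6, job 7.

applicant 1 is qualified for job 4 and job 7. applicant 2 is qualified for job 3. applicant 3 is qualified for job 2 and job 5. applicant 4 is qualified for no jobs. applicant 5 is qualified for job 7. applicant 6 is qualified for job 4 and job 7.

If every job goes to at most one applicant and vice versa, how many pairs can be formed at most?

4

For example, pair applicant 1→job 4, applicant 2→job 3, applicant 3→job 2, applicant 5→job 7.
The set {applicant 1, applicant 4, applicant 5, applicant 6} has only 2 neighbours ({job 4, job 7}), so by Hall's theorem at most 4 of the 6 applicants can be matched.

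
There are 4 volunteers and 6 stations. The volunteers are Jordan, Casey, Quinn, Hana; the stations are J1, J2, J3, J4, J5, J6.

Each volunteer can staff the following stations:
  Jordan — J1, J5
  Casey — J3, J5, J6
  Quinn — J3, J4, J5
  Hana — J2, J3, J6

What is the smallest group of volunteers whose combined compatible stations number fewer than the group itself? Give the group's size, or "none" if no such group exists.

A matching saturating every volunteer exists, for instance Jordan→J1, Casey→J6, Quinn→J5, Hana→J3.
By Hall's marriage theorem, this means |N(S)| ≥ |S| for every subset S, so no violating subset exists.

none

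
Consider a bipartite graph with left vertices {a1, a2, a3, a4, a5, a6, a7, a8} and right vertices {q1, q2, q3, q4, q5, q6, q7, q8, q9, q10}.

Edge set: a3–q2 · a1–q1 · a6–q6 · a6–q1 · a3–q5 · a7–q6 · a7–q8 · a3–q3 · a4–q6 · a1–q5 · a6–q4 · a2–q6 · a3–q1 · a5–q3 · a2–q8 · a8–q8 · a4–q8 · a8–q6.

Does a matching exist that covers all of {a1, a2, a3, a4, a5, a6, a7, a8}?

The set {a2, a4, a7, a8} has only 2 neighbours ({q6, q8}), so by Hall's theorem at most 6 of the 8 left vertices can be matched.
Hence no matching covers every left vertex.

No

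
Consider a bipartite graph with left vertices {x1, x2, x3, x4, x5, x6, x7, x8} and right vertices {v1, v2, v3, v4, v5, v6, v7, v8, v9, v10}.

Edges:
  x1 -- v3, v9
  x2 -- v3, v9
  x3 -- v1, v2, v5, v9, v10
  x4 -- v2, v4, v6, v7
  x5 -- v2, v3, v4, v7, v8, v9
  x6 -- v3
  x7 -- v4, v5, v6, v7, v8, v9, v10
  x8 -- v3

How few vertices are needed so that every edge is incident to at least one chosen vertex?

6

The 6 edges x1–v9, x2–v3, x3–v2, x4–v7, x5–v4, x7–v10 form a matching, so any vertex cover needs at least 6 vertices (one per matched edge).
Conversely {x3, x4, x5, x7, v3, v9} meets every edge and has exactly 6 vertices, so 6 is optimal.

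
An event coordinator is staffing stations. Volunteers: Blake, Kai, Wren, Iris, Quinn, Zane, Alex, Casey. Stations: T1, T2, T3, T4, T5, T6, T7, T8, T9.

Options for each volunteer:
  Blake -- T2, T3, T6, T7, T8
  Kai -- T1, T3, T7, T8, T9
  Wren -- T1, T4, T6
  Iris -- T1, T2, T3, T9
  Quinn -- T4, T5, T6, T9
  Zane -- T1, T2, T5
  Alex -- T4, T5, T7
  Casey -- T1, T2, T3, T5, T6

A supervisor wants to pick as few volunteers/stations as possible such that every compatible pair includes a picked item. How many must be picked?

8

The 8 edges Blake–T7, Kai–T3, Wren–T1, Iris–T9, Quinn–T6, Zane–T2, Alex–T4, Casey–T5 form a matching, so any vertex cover needs at least 8 vertices (one per matched edge).
Conversely {Blake, Kai, Wren, Iris, Quinn, Zane, Alex, Casey} meets every edge and has exactly 8 vertices, so 8 is optimal.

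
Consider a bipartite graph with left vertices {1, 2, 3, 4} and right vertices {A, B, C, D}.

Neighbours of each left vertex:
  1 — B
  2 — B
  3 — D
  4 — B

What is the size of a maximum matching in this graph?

One maximum matching: 1–B, 3–D.
The set {1, 2, 4} has only 1 neighbour ({B}), so by Hall's theorem at most 2 of the 4 left vertices can be matched.

2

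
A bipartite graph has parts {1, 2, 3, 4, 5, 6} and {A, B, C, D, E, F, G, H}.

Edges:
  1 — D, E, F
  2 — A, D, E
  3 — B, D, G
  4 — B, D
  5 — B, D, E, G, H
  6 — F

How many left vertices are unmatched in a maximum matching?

A valid assignment of size 6: 1-E, 2-A, 3-B, 4-D, 5-G, 6-F.
All 6 left vertices are matched, so no larger matching exists.
That matches 6 of the 6, leaving 0 unmatched; no matching can do better.

0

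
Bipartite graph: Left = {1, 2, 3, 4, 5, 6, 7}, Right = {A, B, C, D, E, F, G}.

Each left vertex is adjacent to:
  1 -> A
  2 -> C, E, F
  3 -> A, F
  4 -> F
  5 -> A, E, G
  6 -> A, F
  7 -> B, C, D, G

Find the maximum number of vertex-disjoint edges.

5

A valid assignment of size 5: 1-A, 2-C, 3-F, 5-E, 7-B.
The set {1, 3, 4, 6} has only 2 neighbours ({A, F}), so by Hall's theorem at most 5 of the 7 left vertices can be matched.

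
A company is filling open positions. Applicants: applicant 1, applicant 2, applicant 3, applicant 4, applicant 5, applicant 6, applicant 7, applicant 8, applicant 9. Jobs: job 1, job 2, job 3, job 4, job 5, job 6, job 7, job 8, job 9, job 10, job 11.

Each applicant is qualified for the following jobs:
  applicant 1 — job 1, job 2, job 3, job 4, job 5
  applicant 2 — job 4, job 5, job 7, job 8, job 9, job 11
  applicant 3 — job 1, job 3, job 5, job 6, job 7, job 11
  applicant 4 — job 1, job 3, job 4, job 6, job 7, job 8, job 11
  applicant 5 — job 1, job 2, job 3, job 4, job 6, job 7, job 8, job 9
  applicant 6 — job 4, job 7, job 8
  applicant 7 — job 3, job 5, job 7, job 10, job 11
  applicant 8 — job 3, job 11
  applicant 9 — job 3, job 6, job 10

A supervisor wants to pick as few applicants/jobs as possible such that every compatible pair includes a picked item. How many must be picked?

A maximum matching has 9 edges (e.g. applicant 1–job 1, applicant 2–job 4, applicant 3–job 5, applicant 4–job 7, applicant 5–job 9, applicant 6–job 8, applicant 7–job 10, applicant 8–job 11, applicant 9–job 3).
By König's theorem the minimum vertex cover has the same size. One such cover is {applicant 1, applicant 2, applicant 3, applicant 4, applicant 5, applicant 6, applicant 7, applicant 8, applicant 9}.

9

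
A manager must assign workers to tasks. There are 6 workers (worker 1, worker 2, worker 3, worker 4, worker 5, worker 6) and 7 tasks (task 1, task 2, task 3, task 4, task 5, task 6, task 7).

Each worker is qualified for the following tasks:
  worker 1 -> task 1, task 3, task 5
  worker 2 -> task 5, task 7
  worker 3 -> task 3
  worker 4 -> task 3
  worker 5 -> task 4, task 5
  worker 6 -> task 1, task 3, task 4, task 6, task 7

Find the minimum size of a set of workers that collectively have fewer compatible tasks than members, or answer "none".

2

Take S = {worker 3, worker 4}. Its neighbourhood is {task 3}, so |N(S)| = 1 < |S| = 2.
No single vertex violates Hall's condition since each has at least one neighbour, so 2 is the minimum.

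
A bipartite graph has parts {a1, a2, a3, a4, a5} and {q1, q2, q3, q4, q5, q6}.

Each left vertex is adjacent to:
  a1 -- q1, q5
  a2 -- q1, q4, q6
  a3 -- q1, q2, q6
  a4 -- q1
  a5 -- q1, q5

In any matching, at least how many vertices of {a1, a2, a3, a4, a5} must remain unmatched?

For example, pair a1–q5, a2–q4, a3–q6, a4–q1.
The set {a1, a4, a5} has only 2 neighbours ({q1, q5}), so by Hall's theorem at most 4 of the 5 left vertices can be matched.
That matches 4 of the 5, leaving 1 unmatched; no matching can do better.

1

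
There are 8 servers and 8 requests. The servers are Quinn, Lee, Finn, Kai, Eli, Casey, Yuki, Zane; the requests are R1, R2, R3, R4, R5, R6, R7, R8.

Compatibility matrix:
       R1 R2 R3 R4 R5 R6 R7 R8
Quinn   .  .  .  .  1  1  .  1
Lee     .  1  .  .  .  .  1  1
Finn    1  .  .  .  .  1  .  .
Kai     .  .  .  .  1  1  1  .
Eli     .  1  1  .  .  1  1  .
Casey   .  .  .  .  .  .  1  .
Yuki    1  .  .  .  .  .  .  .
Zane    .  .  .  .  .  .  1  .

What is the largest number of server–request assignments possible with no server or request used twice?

A valid assignment of size 7: Quinn→R8, Lee→R2, Finn→R6, Kai→R5, Eli→R3, Casey→R7, Yuki→R1.
The set {Casey, Zane} has only 1 neighbour ({R7}), so by Hall's theorem at most 7 of the 8 servers can be matched.

7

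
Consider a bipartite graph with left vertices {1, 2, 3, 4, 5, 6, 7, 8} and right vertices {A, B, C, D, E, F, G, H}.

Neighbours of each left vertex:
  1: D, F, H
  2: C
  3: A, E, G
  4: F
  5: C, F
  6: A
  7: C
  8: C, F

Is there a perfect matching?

No

The set {2, 4, 5, 7, 8} has only 2 neighbours ({C, F}), so by Hall's theorem at most 5 of the 8 left vertices can be matched.
Hence no matching covers every left vertex.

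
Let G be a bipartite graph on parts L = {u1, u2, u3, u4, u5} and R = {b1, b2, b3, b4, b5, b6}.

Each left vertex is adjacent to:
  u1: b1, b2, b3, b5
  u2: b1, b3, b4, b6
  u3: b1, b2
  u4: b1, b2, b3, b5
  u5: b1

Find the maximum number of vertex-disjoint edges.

A valid assignment of size 5: u1→b3, u2→b6, u3→b2, u4→b5, u5→b1.
All 5 left vertices are matched, so no larger matching exists.

5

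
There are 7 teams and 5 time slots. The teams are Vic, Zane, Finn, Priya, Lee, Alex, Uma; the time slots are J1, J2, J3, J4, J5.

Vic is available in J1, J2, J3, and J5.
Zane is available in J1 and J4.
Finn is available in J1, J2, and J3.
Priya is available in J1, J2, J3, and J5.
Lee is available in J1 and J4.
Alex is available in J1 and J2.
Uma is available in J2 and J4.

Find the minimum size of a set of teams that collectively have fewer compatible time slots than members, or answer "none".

Take S = {Zane, Lee, Alex, Uma}. Its neighbourhood is {J1, J2, J4}, so |N(S)| = 3 < |S| = 4.
Every subset of size less than 4 has at least as many neighbours as members, so 4 is the minimum.

4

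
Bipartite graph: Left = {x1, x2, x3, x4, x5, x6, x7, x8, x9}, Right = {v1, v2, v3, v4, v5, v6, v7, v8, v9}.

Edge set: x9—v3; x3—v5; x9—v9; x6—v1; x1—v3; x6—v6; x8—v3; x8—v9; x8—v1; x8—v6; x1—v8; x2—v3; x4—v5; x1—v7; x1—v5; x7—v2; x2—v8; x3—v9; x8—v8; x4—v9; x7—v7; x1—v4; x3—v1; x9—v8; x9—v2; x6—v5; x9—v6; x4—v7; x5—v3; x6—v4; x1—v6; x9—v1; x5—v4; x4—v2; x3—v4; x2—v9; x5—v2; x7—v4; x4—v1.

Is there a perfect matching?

Yes

One maximum matching: x1–v5, x2–v8, x3–v4, x4–v9, x5–v2, x6–v1, x7–v7, x8–v6, x9–v3.
All 9 left vertices are covered.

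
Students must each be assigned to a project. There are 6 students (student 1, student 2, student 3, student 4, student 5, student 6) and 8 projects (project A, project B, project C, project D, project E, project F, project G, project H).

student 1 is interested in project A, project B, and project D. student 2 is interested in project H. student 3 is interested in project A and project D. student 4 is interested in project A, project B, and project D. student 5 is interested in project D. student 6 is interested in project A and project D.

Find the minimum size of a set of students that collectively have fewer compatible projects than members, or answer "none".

Take S = {student 3, student 5, student 6}. Its neighbourhood is {project A, project D}, so |N(S)| = 2 < |S| = 3.
Every subset of size less than 3 has at least as many neighbours as members, so 3 is the minimum.

3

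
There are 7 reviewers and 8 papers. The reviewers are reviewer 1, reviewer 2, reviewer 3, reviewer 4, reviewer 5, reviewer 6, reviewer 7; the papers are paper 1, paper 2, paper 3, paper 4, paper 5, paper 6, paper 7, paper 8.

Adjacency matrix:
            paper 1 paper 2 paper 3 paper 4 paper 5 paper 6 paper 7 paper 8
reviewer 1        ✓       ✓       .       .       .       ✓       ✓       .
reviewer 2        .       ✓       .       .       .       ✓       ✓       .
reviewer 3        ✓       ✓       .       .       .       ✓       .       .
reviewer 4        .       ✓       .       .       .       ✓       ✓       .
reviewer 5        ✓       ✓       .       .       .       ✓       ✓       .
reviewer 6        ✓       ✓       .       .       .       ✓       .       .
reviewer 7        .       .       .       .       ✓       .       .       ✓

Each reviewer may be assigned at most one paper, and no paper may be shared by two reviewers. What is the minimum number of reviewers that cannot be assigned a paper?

One maximum matching: reviewer 1→paper 6, reviewer 2→paper 2, reviewer 3→paper 1, reviewer 4→paper 7, reviewer 7→paper 8.
The set {reviewer 1, reviewer 2, reviewer 3, reviewer 4, reviewer 5, reviewer 6} has only 4 neighbours ({paper 1, paper 2, paper 6, paper 7}), so by Hall's theorem at most 5 of the 7 reviewers can be matched.
That matches 5 of the 7, leaving 2 unmatched; no matching can do better.

2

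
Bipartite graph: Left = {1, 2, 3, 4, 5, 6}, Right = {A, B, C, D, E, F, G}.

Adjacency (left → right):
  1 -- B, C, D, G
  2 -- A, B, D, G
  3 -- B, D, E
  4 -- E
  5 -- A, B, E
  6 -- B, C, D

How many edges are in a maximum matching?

A valid assignment of size 6: 1-C, 2-G, 3-D, 4-E, 5-A, 6-B.
All 6 left vertices are matched, so no larger matching exists.

6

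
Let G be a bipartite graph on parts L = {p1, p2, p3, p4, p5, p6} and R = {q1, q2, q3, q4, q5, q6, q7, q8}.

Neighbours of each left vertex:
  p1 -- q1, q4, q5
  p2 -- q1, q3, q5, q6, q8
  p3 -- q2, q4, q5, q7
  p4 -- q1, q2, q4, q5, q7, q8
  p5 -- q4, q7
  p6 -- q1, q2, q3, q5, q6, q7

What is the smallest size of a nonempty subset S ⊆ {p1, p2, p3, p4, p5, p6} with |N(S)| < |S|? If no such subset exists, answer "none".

A matching saturating every left vertex exists, for instance p1→q5, p2→q1, p3→q2, p4→q4, p5→q7, p6→q6.
By Hall's marriage theorem, this means |N(S)| ≥ |S| for every subset S, so no violating subset exists.

none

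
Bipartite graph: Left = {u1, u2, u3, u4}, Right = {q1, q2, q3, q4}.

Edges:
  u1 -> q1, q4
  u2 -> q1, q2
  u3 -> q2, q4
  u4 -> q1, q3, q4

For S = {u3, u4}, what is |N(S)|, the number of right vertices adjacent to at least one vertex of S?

4

The union of neighbours of {u3, u4} is {q1, q2, q3, q4}, which has 4 elements.
Since |N(S)| = 4 ≥ |S| = 2, Hall's condition holds for this subset.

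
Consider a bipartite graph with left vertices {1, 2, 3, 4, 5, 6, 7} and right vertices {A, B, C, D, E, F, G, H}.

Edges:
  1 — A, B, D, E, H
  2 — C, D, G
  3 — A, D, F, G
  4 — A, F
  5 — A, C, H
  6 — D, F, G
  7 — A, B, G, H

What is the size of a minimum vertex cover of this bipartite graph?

7

{1, 2, 3, 4, 5, 6, 7} is a vertex cover of size 7: every edge has an endpoint in this set.
No smaller cover exists because 1–E, 2–G, 3–D, 4–A, 5–C, 6–F, 7–B is a matching of size 7, and a cover must include an endpoint of each of these disjoint edges (König's theorem).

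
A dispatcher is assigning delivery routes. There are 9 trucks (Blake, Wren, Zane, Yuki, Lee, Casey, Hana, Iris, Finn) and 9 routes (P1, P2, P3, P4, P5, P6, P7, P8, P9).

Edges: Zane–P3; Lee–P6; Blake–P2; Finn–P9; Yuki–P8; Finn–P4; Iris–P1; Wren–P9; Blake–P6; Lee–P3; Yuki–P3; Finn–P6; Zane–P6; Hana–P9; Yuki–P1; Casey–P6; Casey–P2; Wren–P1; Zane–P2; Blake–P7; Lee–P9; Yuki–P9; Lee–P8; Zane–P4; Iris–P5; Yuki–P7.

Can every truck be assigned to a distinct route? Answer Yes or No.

For example, pair Blake-P7, Wren-P1, Zane-P4, Yuki-P3, Lee-P8, Casey-P2, Hana-P9, Iris-P5, Finn-P6.
All 9 trucks are covered.

Yes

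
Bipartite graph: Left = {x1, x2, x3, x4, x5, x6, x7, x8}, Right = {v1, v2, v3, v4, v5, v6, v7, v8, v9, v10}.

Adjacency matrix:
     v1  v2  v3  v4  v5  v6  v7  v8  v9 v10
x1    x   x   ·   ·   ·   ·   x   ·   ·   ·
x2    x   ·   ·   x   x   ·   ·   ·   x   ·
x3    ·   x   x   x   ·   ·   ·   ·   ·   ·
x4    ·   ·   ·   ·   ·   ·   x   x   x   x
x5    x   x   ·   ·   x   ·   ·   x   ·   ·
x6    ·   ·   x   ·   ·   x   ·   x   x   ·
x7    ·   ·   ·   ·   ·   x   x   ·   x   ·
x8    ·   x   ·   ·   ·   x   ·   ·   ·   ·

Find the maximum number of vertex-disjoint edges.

8

A valid assignment of size 8: x1–v7, x2–v4, x3–v3, x4–v10, x5–v1, x6–v6, x7–v9, x8–v2.
All 8 left vertices are matched, so no larger matching exists.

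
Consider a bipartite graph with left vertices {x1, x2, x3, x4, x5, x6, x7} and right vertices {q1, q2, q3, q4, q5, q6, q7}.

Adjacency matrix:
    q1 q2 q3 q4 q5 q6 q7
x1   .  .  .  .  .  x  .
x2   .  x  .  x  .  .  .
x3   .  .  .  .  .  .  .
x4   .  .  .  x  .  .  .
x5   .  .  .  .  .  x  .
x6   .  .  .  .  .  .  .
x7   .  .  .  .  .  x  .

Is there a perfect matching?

The set {x1, x3, x5, x6, x7} has only 1 neighbour ({q6}), so by Hall's theorem at most 3 of the 7 left vertices can be matched.
Hence no matching covers every left vertex.

No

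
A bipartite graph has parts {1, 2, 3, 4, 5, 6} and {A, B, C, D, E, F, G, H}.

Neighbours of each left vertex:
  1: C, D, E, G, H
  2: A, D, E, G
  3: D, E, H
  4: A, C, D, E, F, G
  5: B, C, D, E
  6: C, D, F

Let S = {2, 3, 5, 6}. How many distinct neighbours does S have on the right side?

The union of neighbours of {2, 3, 5, 6} is {A, B, C, D, E, F, G, H}, which has 8 elements.
Since |N(S)| = 8 ≥ |S| = 4, Hall's condition holds for this subset.

8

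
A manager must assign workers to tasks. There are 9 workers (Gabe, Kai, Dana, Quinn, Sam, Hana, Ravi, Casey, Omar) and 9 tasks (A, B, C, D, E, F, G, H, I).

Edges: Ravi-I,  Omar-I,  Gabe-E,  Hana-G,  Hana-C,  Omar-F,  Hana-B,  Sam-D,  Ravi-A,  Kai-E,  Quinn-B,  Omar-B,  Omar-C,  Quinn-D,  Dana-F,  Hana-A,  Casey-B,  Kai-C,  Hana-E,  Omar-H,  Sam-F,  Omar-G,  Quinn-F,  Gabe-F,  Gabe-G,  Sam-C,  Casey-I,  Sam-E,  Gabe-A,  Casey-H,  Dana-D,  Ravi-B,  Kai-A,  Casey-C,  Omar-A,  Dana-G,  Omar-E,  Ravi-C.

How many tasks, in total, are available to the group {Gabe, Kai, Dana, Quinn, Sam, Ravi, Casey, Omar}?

The union of neighbours of {Gabe, Kai, Dana, Quinn, Sam, Ravi, Casey, Omar} is {A, B, C, D, E, F, G, H, I}, which has 9 elements.
Since |N(S)| = 9 ≥ |S| = 8, Hall's condition holds for this subset.

9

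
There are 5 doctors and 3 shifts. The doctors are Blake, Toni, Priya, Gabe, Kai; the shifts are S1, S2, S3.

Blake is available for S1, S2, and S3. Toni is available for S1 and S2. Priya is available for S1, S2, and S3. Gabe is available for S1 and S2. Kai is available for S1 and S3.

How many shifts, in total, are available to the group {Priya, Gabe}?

The union of neighbours of {Priya, Gabe} is {S1, S2, S3}, which has 3 elements.
Since |N(S)| = 3 ≥ |S| = 2, Hall's condition holds for this subset.

3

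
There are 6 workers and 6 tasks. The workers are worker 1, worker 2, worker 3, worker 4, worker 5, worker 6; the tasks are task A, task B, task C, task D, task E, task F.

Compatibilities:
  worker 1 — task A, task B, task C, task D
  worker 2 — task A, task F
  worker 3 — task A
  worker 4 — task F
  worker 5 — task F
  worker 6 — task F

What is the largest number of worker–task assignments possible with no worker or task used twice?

A valid assignment of size 3: worker 1–task D, worker 2–task F, worker 3–task A.
The set {worker 2, worker 3, worker 4, worker 5, worker 6} has only 2 neighbours ({task A, task F}), so by Hall's theorem at most 3 of the 6 workers can be matched.

3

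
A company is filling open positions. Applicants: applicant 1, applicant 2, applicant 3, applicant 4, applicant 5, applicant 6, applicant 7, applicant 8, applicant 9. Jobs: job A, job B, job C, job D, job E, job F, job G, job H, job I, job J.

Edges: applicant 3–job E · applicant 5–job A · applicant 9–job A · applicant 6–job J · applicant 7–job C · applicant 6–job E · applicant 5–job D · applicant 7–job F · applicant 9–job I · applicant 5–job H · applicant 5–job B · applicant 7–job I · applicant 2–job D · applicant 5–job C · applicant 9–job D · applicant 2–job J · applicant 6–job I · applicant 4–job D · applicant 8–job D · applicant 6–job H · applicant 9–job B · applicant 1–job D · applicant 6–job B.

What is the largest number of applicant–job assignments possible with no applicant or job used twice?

One maximum matching: applicant 1-job D, applicant 2-job J, applicant 3-job E, applicant 5-job B, applicant 6-job H, applicant 7-job F, applicant 9-job A.
The set {applicant 1, applicant 4, applicant 8} has only 1 neighbour ({job D}), so by Hall's theorem at most 7 of the 9 applicants can be matched.

7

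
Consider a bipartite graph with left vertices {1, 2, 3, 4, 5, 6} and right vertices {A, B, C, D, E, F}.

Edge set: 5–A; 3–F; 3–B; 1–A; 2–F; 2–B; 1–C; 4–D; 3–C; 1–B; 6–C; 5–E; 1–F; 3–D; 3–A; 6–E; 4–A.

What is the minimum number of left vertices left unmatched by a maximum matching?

One maximum matching: 1→C, 2→F, 3→B, 4→D, 5→A, 6→E.
All 6 left vertices are matched, so no larger matching exists.
That matches 6 of the 6, leaving 0 unmatched; no matching can do better.

0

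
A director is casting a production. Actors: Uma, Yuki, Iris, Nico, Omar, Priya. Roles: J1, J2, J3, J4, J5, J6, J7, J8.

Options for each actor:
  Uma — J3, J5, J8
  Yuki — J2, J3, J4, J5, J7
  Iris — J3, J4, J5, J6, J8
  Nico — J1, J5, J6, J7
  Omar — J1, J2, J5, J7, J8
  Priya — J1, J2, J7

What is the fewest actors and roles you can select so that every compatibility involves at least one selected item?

The 6 edges Uma–J8, Yuki–J2, Iris–J3, Nico–J6, Omar–J1, Priya–J7 form a matching, so any vertex cover needs at least 6 vertices (one per matched edge).
Conversely {Uma, Yuki, Iris, Nico, Omar, Priya} meets every edge and has exactly 6 vertices, so 6 is optimal.

6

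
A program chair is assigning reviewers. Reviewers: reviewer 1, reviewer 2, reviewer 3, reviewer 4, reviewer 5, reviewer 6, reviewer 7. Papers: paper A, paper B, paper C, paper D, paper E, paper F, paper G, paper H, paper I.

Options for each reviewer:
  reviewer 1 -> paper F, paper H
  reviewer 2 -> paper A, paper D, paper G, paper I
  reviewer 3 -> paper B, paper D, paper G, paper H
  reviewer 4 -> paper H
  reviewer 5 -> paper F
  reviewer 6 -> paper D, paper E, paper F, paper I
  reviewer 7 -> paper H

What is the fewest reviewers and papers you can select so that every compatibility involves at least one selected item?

5

The 5 edges reviewer 1–paper F, reviewer 2–paper D, reviewer 3–paper B, reviewer 4–paper H, reviewer 6–paper I form a matching, so any vertex cover needs at least 5 vertices (one per matched edge).
Conversely {reviewer 2, reviewer 3, reviewer 6, paper F, paper H} meets every edge and has exactly 5 vertices, so 5 is optimal.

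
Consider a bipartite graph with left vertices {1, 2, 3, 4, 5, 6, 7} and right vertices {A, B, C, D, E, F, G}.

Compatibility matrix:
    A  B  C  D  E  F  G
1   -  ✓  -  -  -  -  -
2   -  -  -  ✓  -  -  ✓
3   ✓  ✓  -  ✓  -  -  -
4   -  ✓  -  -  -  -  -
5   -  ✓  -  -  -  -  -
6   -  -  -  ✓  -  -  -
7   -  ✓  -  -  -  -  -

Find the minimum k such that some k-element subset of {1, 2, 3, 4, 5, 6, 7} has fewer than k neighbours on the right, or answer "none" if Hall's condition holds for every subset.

Take S = {1, 4}. Its neighbourhood is {B}, so |N(S)| = 1 < |S| = 2.
No single vertex violates Hall's condition since each has at least one neighbour, so 2 is the minimum.

2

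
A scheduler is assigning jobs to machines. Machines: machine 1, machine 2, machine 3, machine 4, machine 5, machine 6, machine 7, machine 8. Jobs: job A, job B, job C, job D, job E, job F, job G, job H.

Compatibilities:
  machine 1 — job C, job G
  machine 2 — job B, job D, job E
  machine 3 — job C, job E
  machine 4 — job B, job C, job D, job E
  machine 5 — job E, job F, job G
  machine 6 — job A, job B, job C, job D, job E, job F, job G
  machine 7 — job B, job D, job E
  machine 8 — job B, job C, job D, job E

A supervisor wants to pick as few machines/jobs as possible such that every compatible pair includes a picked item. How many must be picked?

A maximum matching has 7 edges (e.g. machine 1–job G, machine 2–job B, machine 3–job C, machine 4–job D, machine 5–job F, machine 6–job A, machine 7–job E).
By König's theorem the minimum vertex cover has the same size. One such cover is {machine 1, machine 5, machine 6, job B, job C, job D, job E}.

7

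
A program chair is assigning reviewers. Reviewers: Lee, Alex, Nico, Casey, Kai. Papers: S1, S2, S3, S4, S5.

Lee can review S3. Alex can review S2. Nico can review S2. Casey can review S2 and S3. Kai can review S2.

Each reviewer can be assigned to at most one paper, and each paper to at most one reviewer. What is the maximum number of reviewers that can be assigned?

One maximum matching: Lee–S3, Alex–S2.
The set {Lee, Alex, Nico, Casey, Kai} has only 2 neighbours ({S2, S3}), so by Hall's theorem at most 2 of the 5 reviewers can be matched.

2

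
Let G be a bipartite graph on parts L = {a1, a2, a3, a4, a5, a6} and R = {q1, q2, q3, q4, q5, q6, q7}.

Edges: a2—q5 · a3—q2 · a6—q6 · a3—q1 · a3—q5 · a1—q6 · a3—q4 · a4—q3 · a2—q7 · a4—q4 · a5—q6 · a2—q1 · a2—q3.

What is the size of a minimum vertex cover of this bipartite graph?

4

A maximum matching has 4 edges (e.g. a1–q6, a2–q5, a3–q2, a4–q4).
By König's theorem the minimum vertex cover has the same size. One such cover is {a2, a3, a4, q6}.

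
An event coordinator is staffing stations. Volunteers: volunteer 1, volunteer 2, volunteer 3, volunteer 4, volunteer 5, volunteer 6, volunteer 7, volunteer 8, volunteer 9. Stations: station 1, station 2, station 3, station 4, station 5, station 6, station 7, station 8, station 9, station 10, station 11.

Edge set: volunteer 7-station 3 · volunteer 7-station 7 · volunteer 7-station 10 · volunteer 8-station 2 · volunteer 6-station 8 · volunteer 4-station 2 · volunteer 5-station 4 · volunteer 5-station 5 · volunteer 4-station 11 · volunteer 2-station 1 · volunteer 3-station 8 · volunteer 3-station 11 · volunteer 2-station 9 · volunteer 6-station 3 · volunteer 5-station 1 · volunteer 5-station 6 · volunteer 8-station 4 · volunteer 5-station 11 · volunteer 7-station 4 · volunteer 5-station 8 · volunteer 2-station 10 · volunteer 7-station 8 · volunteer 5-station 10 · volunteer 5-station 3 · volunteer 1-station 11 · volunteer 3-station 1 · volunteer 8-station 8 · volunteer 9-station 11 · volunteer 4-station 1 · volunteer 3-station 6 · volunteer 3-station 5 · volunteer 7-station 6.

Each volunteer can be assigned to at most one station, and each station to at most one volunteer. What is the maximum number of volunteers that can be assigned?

For example, pair volunteer 1–station 11, volunteer 2–station 10, volunteer 3–station 6, volunteer 4–station 1, volunteer 5–station 8, volunteer 6–station 3, volunteer 7–station 7, volunteer 8–station 2.
The set {volunteer 1, volunteer 9} has only 1 neighbour ({station 11}), so by Hall's theorem at most 8 of the 9 volunteers can be matched.

8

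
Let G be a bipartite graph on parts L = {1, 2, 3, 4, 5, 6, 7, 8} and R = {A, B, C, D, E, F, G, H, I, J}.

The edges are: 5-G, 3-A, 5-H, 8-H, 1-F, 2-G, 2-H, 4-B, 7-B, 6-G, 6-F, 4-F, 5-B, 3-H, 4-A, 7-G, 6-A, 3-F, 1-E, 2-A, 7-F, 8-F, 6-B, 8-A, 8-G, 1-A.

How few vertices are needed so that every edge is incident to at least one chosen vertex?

A maximum matching has 6 edges (e.g. 1–E, 2–H, 3–F, 4–A, 5–G, 6–B).
By König's theorem the minimum vertex cover has the same size. One such cover is {1, A, B, F, G, H}.

6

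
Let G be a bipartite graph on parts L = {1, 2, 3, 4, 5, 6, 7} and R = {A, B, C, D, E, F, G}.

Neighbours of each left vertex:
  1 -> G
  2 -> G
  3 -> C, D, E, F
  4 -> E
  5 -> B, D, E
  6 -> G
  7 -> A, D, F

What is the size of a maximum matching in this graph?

A valid assignment of size 5: 1→G, 3→C, 4→E, 5→B, 7→F.
The set {1, 2, 6} has only 1 neighbour ({G}), so by Hall's theorem at most 5 of the 7 left vertices can be matched.

5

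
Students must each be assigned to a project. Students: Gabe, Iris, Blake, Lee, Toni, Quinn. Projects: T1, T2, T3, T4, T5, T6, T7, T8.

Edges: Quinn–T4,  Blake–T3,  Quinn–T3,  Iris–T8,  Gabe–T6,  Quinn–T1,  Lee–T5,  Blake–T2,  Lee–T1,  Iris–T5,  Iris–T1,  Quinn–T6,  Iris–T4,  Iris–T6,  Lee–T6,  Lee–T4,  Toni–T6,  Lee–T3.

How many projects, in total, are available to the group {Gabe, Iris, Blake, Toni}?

7

The union of neighbours of {Gabe, Iris, Blake, Toni} is {T1, T2, T3, T4, T5, T6, T8}, which has 7 elements.
Since |N(S)| = 7 ≥ |S| = 4, Hall's condition holds for this subset.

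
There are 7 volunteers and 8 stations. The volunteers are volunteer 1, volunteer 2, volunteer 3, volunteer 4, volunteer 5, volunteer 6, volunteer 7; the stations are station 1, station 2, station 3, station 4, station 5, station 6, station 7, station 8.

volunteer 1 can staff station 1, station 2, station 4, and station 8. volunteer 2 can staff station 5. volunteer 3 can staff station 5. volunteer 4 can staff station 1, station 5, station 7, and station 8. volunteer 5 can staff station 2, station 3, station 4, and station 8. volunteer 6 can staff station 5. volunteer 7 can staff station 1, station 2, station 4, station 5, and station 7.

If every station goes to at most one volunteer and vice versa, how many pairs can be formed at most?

One maximum matching: volunteer 1→station 1, volunteer 2→station 5, volunteer 4→station 8, volunteer 5→station 2, volunteer 7→station 7.
The set {volunteer 2, volunteer 3, volunteer 6} has only 1 neighbour ({station 5}), so by Hall's theorem at most 5 of the 7 volunteers can be matched.

5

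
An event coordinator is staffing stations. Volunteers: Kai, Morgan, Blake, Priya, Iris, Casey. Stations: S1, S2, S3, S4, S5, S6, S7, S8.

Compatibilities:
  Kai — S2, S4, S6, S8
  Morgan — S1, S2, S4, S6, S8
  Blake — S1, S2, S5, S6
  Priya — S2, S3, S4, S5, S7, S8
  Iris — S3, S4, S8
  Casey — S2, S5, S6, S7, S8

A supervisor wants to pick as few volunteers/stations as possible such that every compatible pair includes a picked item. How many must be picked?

6

The 6 edges Kai–S8, Morgan–S6, Blake–S1, Priya–S7, Iris–S4, Casey–S2 form a matching, so any vertex cover needs at least 6 vertices (one per matched edge).
Conversely {Kai, Morgan, Blake, Priya, Iris, Casey} meets every edge and has exactly 6 vertices, so 6 is optimal.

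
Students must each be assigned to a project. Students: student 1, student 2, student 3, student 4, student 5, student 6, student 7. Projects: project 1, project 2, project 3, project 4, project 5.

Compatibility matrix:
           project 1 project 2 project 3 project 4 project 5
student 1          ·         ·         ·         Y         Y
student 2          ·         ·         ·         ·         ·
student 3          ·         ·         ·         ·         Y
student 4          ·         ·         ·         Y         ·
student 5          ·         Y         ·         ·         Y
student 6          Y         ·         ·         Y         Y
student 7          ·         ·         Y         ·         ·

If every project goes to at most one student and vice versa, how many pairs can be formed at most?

A valid assignment of size 5: student 1-project 4, student 3-project 5, student 5-project 2, student 6-project 1, student 7-project 3.
The set {student 1, student 2, student 3, student 4} has only 2 neighbours ({project 4, project 5}), so by Hall's theorem at most 5 of the 7 students can be matched.

5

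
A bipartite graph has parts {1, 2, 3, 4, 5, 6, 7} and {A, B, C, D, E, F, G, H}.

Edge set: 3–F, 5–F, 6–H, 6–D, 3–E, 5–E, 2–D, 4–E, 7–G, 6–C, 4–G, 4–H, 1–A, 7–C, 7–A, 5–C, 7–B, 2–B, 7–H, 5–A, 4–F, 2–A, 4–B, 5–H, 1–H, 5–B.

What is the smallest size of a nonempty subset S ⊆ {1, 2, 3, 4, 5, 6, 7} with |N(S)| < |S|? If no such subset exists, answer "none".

none

A matching saturating every left vertex exists, for instance 1→H, 2→B, 3→F, 4→E, 5→A, 6→C, 7→G.
By Hall's marriage theorem, this means |N(S)| ≥ |S| for every subset S, so no violating subset exists.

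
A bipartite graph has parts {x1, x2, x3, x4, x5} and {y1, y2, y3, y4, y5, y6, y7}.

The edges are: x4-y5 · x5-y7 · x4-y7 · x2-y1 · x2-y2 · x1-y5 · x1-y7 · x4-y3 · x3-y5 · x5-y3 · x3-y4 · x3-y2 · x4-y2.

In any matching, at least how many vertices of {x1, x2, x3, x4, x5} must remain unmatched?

For example, pair x1–y7, x2–y1, x3–y5, x4–y2, x5–y3.
All 5 left vertices are matched, so no larger matching exists.
That matches 5 of the 5, leaving 0 unmatched; no matching can do better.

0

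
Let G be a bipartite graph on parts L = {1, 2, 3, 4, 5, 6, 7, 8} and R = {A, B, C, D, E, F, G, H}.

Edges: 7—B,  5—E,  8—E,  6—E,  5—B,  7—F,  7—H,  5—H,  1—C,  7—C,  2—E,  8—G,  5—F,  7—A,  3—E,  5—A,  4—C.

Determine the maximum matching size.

5

A valid assignment of size 5: 1-C, 2-E, 5-H, 7-A, 8-G.
The set {1, 2, 3, 4, 6} has only 2 neighbours ({C, E}), so by Hall's theorem at most 5 of the 8 left vertices can be matched.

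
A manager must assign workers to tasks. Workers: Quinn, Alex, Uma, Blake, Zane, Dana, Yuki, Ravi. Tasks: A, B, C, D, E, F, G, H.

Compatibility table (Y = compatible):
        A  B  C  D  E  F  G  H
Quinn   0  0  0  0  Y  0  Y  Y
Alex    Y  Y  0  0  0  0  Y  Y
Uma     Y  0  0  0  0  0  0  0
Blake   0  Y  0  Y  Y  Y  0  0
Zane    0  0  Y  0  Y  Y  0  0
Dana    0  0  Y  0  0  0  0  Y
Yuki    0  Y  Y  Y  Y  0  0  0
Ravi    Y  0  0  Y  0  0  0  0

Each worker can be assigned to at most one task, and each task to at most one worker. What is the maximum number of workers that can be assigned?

One maximum matching: Quinn→G, Alex→H, Uma→A, Blake→B, Zane→F, Dana→C, Yuki→E, Ravi→D.
All 8 workers are matched, so no larger matching exists.

8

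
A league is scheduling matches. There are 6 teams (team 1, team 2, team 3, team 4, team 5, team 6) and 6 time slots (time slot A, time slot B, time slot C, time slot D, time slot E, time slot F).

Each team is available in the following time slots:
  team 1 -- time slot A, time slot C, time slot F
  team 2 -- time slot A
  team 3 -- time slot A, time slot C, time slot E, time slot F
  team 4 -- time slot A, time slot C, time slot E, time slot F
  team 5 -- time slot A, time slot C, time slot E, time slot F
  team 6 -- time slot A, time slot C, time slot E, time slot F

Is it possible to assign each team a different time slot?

No

The set {team 1, team 2, team 3, team 4, team 5, team 6} has only 4 neighbours ({time slot A, time slot C, time slot E, time slot F}), so by Hall's theorem at most 4 of the 6 teams can be matched.
Hence no matching covers every team.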